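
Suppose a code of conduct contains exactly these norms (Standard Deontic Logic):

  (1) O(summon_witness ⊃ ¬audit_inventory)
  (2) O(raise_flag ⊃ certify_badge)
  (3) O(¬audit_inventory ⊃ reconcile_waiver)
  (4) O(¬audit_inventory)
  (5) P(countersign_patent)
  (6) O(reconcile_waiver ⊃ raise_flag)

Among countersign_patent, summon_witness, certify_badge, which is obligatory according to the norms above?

Premise 4 states O(¬audit_inventory) outright.
From O(¬audit_inventory) and premise 3, O(¬audit_inventory ⊃ reconcile_waiver), we obtain O(reconcile_waiver).
Premise 6 is O(reconcile_waiver ⊃ raise_flag); since O(reconcile_waiver), deontic closure gives O(raise_flag).
From O(raise_flag) and premise 2, O(raise_flag ⊃ certify_badge), we obtain O(certify_badge).
So O(certify_badge) holds — certify_badge is obligatory. None of the other listed options is made obligatory by any chain of premises.

certify_badge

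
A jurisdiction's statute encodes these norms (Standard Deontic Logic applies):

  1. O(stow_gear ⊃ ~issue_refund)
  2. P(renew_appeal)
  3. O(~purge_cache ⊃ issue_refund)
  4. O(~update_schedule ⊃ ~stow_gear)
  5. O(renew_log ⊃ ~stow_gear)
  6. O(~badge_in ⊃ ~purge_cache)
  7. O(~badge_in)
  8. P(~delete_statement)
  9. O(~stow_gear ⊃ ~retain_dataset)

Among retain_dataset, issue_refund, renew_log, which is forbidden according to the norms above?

retain_dataset

From premise 7 we have O(~badge_in).
Premise 6 is O(~badge_in ⊃ ~purge_cache); since O(~badge_in), deontic closure gives O(~purge_cache).
With premise 3, O(~purge_cache ⊃ issue_refund), the K-axiom yields O(issue_refund).
Premise 1 is O(stow_gear ⊃ ~issue_refund); contrapositively O(issue_refund ⊃ ~stow_gear). Since O(issue_refund) holds, K gives O(~stow_gear).
Applying K to premise 9 (O(~stow_gear ⊃ ~retain_dataset)) and O(~stow_gear) yields O(~retain_dataset).
So O(~retain_dataset) holds, i.e. retain_dataset is forbidden. None of the other listed options is forbidden under the premises.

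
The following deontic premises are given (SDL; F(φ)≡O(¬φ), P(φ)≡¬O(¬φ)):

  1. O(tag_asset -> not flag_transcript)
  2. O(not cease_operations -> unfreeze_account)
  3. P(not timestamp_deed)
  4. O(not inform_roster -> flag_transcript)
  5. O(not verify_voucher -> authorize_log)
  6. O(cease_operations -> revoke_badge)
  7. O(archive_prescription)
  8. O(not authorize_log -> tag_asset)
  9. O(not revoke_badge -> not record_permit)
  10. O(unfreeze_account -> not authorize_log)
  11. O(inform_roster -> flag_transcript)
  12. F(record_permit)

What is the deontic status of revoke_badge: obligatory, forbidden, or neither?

Obligatory

Premises 4 and 11 are O(not inform_roster -> flag_transcript) and O(inform_roster -> flag_transcript); every ideal world satisfies not inform_roster or inform_roster, so in either case flag_transcript holds — hence O(flag_transcript).
The contrapositive of premise 1 (O(tag_asset -> not flag_transcript)) is O(flag_transcript -> not tag_asset), and O(flag_transcript) is already established, so O(not tag_asset).
Premise 8, O(not authorize_log -> tag_asset), contraposes to O(not tag_asset -> authorize_log); with O(not tag_asset) we get O(authorize_log).
The contrapositive of premise 10 (O(unfreeze_account -> not authorize_log)) is O(authorize_log -> not unfreeze_account), and O(authorize_log) is already established, so O(not unfreeze_account).
Premise 2 is O(not cease_operations -> unfreeze_account); contrapositively O(not unfreeze_account -> cease_operations). Since O(not unfreeze_account) holds, K gives O(cease_operations).
Premise 6 is O(cease_operations -> revoke_badge); since O(cease_operations), deontic closure gives O(revoke_badge).
Premises 3, 5, 7, 9, 12 do not contribute to this derivation.
Hence revoke_badge is obligatory.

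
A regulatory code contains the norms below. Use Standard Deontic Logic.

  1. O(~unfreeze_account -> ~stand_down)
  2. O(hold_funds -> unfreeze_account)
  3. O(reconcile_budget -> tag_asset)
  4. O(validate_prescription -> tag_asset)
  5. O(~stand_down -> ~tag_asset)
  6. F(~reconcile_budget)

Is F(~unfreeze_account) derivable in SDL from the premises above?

Premise 6 is F(~reconcile_budget), i.e. O(reconcile_budget).
Premise 3 is O(reconcile_budget -> tag_asset); since O(reconcile_budget), deontic closure gives O(tag_asset).
Premise 5 is O(~stand_down -> ~tag_asset); contrapositively O(tag_asset -> stand_down). Since O(tag_asset) holds, K gives O(stand_down).
Premise 1 is O(~unfreeze_account -> ~stand_down); contrapositively O(stand_down -> unfreeze_account). Since O(stand_down) holds, K gives O(unfreeze_account).
Premises 2, 4 do not contribute to this derivation.
So O(unfreeze_account) holds, i.e. F(~unfreeze_account). The claim follows.

Yes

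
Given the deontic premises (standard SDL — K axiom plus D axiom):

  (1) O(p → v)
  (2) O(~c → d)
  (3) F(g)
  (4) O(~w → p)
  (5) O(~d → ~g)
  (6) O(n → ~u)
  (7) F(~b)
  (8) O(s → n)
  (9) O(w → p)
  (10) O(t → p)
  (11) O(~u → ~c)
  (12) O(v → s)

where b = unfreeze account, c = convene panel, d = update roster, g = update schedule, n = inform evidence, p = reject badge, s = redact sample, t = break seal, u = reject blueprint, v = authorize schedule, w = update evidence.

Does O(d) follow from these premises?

Yes

By case analysis on ~w: premise 4 gives O(~w → p) and premise 9 gives O(w → p), so O(p) either way.
Applying K to premise 1 (O(p → v)) and O(p) yields O(v).
With premise 12, O(v → s), the K-axiom yields O(s).
Premise 8 is O(s → n); since O(s), deontic closure gives O(n).
With premise 6, O(n → ~u), the K-axiom yields O(~u).
With premise 11, O(~u → ~c), the K-axiom yields O(~c).
Premise 2 is O(~c → d); since O(~c), deontic closure gives O(d).
Premises 3, 5, 7, 10 do not contribute to this derivation.
So O(d) follows.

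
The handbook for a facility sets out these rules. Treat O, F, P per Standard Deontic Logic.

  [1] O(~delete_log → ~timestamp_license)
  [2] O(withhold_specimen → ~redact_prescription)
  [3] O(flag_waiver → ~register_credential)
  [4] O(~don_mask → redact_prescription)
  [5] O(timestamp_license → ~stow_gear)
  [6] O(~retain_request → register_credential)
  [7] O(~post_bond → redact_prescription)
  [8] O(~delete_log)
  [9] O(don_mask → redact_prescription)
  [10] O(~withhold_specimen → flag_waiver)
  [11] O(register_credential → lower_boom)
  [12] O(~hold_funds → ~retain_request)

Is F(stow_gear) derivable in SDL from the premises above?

Premise 5 is O(timestamp_license → ~stow_gear), but O(timestamp_license) is not derivable from the premises, so it does not yield O(~stow_gear).
No other premise forces O(~stow_gear). An ideal world satisfying every premise can still have stow_gear true, so F(stow_gear) is not derivable.

No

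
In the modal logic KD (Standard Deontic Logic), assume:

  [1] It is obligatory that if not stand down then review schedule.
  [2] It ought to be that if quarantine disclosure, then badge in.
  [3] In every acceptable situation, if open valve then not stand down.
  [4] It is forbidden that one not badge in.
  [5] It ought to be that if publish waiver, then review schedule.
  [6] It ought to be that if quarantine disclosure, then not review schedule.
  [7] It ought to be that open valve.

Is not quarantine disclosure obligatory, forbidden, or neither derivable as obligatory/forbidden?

Premise 7 gives O(open_valve).
Premise 3 is O(open_valve → ¬stand_down); since O(open_valve), deontic closure gives O(¬stand_down).
From O(¬stand_down) and premise 1, O(¬stand_down → review_schedule), we obtain O(review_schedule).
Premise 6, O(quarantine_disclosure → ¬review_schedule), contraposes to O(review_schedule → ¬quarantine_disclosure); with O(review_schedule) we get O(¬quarantine_disclosure).
Premises 2, 4, 5 do not contribute to this derivation.
Hence ¬quarantine_disclosure is obligatory.

Obligatory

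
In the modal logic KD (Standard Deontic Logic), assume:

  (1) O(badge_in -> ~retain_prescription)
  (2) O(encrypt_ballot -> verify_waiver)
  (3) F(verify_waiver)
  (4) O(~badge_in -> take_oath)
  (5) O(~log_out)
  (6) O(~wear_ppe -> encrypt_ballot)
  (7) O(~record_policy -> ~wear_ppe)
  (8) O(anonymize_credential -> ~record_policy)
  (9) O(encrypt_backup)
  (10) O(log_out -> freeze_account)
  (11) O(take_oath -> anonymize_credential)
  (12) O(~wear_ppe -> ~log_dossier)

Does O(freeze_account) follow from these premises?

Premise 10 is O(log_out -> freeze_account), but O(log_out) is not derivable from the premises, so it does not yield O(freeze_account).
No other premise forces O(freeze_account). An ideal world satisfying every premise can still have freeze_account false, so O(freeze_account) is not derivable.

No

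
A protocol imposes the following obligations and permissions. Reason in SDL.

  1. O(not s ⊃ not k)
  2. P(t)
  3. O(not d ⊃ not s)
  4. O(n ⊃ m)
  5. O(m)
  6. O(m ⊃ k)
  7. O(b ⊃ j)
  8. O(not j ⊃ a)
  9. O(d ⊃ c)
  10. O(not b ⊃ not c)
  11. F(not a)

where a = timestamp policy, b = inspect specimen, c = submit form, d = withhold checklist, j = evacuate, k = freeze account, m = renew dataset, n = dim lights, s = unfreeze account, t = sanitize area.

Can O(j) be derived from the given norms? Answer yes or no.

Premise 5 gives O(m).
Applying K to premise 6 (O(m ⊃ k)) and O(m) yields O(k).
Premise 1 is O(not s ⊃ not k); contrapositively O(k ⊃ s). Since O(k) holds, K gives O(s).
Premise 3, O(not d ⊃ not s), contraposes to O(s ⊃ d); with O(s) we get O(d).
From O(d) and premise 9, O(d ⊃ c), we obtain O(c).
Premise 10, O(not b ⊃ not c), contraposes to O(c ⊃ b); with O(c) we get O(b).
Premise 7 is O(b ⊃ j); since O(b), deontic closure gives O(j).
Premises 2, 4, 8, 11 do not contribute to this derivation.
So O(j) follows.

Yes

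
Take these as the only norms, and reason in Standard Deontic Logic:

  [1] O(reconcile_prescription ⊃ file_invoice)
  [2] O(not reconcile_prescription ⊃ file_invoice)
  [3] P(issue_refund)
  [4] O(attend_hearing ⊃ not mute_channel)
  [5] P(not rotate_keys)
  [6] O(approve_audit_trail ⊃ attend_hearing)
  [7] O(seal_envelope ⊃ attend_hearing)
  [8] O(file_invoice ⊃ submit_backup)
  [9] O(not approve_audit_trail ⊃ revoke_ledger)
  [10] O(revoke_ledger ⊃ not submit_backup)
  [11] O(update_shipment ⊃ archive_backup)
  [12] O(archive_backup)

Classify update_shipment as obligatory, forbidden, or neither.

Neither

Premise 11 is O(update_shipment ⊃ archive_backup); even if O(archive_backup) held, inferring O(update_shipment) would be affirming the consequent — invalid.
No premise or chain of K-axiom applications forces O(update_shipment), and none forces O(not update_shipment). So update_shipment is neither obligatory nor forbidden under these norms.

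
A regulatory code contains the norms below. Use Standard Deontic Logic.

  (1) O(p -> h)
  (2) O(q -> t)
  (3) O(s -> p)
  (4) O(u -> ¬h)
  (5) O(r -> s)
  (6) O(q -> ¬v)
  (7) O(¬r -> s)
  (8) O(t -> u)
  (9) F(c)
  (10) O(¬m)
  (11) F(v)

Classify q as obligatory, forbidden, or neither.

Forbidden

Premises 7 and 5 are O(¬r -> s) and O(r -> s); every ideal world satisfies ¬r or r, so in either case s holds — hence O(s).
Applying K to premise 3 (O(s -> p)) and O(s) yields O(p).
With premise 1, O(p -> h), the K-axiom yields O(h).
Premise 4 is O(u -> ¬h); contrapositively O(h -> ¬u). Since O(h) holds, K gives O(¬u).
The contrapositive of premise 8 (O(t -> u)) is O(¬u -> ¬t), and O(¬u) is already established, so O(¬t).
Premise 2, O(q -> t), contraposes to O(¬t -> ¬q); with O(¬t) we get O(¬q).
Premises 6, 9, 10, 11 do not contribute to this derivation.
Thus O(¬q), which is F(q): q is forbidden.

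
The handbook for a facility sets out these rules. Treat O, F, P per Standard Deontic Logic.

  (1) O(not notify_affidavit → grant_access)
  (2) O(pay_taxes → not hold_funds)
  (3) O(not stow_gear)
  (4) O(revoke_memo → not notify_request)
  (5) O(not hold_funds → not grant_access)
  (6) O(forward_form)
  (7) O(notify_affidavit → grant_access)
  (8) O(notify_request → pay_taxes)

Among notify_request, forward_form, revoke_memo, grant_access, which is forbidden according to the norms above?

Premises 7 and 1 are O(notify_affidavit → grant_access) and O(not notify_affidavit → grant_access); every ideal world satisfies notify_affidavit or not notify_affidavit, so in either case grant_access holds — hence O(grant_access).
The contrapositive of premise 5 (O(not hold_funds → not grant_access)) is O(grant_access → hold_funds), and O(grant_access) is already established, so O(hold_funds).
Premise 2 is O(pay_taxes → not hold_funds); contrapositively O(hold_funds → not pay_taxes). Since O(hold_funds) holds, K gives O(not pay_taxes).
Premise 8 is O(notify_request → pay_taxes); contrapositively O(not pay_taxes → not notify_request). Since O(not pay_taxes) holds, K gives O(not notify_request).
So O(not notify_request) holds, i.e. notify_request is forbidden. None of the other listed options is forbidden under the premises.

notify_request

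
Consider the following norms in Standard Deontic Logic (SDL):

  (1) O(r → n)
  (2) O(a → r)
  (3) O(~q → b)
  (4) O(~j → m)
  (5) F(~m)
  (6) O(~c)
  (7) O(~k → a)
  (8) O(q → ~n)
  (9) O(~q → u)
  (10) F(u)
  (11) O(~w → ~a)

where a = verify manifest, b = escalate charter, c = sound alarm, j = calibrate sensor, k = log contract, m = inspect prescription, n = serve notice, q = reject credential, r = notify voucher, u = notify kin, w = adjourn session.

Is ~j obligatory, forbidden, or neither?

Premise 4 is O(~j → m); even if O(m) held, inferring O(~j) would be affirming the consequent — invalid.
No premise or chain of K-axiom applications forces O(~j), and none forces O(j). So ~j is neither obligatory nor forbidden under these norms.

Neither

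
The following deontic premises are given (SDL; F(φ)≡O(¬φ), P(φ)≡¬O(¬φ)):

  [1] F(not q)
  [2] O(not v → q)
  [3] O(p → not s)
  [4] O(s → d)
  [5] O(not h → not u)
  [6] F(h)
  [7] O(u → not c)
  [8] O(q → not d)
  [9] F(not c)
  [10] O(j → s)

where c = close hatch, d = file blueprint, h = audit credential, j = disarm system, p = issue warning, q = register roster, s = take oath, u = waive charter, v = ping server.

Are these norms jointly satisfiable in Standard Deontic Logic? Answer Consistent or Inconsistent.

Premise 7 is O(u → not c), but O(u) is not derivable from the premises, so it does not yield O(not c).
So O(not c) is not derivable, and the apparent clash with O(c) does not arise.
A world satisfying every obligation exists (e.g. c=true, d=false, h=false, j=false, p=false, q=true, s=false, u=false, v=false); no atom is both obligatory and forbidden, so the set is consistent.

Consistent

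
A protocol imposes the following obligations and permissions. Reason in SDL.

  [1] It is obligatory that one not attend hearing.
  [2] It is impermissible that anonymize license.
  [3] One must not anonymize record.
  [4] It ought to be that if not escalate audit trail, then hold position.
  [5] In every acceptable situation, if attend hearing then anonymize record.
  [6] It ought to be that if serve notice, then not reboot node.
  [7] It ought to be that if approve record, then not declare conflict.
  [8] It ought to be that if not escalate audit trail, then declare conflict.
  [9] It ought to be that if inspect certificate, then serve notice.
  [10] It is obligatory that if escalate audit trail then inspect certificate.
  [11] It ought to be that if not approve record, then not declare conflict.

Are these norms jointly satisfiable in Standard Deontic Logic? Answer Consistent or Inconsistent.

Premise 5 is O(attend_hearing → anonymize_record), but O(attend_hearing) is not derivable from the premises, so it does not yield O(anonymize_record).
So O(anonymize_record) is not derivable, and the apparent clash with O(¬anonymize_record) does not arise.
A world satisfying every obligation exists (e.g. anonymize_license=false, anonymize_record=false, approve_record=false, attend_hearing=false, declare_conflict=false, escalate_audit_trail=true, hold_position=false, inspect_certificate=true, reboot_node=false, serve_notice=true); no atom is both obligatory and forbidden, so the set is consistent.

Consistent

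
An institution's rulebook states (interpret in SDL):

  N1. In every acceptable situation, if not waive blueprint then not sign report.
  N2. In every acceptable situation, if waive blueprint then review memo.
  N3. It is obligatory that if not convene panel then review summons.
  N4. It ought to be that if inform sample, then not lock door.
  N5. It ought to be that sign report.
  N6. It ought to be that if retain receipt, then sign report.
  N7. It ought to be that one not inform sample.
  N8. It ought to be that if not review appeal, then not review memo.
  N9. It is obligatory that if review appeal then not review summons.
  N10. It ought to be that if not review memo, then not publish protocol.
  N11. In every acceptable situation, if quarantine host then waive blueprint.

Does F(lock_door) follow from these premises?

Premise 4 is O(inform_sample → ¬lock_door), but O(inform_sample) is not derivable from the premises, so it does not yield O(¬lock_door).
No other premise forces O(¬lock_door). An ideal world satisfying every premise can still have lock_door true, so F(lock_door) is not derivable.

No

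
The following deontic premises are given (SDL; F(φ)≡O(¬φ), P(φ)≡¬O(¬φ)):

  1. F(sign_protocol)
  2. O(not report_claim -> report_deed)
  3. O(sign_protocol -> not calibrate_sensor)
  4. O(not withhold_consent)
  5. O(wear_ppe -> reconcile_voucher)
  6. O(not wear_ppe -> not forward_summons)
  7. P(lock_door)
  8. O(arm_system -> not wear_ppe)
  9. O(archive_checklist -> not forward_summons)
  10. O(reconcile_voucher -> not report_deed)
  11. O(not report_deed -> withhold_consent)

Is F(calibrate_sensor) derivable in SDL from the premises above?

Premise 3 is O(sign_protocol -> not calibrate_sensor), but O(sign_protocol) is not derivable from the premises, so it does not yield O(not calibrate_sensor).
No other premise forces O(not calibrate_sensor). An ideal world satisfying every premise can still have calibrate_sensor true, so F(calibrate_sensor) is not derivable.

No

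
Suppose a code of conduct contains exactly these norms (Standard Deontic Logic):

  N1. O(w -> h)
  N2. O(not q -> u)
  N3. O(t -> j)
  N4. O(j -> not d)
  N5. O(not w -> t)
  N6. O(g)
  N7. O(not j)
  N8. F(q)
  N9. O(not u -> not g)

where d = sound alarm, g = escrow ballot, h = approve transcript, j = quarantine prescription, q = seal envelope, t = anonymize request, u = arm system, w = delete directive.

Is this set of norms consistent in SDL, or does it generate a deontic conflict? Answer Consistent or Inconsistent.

Premise 9 is O(not u -> not g), but O(not u) is not derivable from the premises, so it does not yield O(not g).
So O(not g) is not derivable, and the apparent clash with O(g) does not arise.
A world satisfying every obligation exists (e.g. d=false, g=true, h=true, j=false, q=false, t=false, u=true, w=true); no atom is both obligatory and forbidden, so the set is consistent.

Consistent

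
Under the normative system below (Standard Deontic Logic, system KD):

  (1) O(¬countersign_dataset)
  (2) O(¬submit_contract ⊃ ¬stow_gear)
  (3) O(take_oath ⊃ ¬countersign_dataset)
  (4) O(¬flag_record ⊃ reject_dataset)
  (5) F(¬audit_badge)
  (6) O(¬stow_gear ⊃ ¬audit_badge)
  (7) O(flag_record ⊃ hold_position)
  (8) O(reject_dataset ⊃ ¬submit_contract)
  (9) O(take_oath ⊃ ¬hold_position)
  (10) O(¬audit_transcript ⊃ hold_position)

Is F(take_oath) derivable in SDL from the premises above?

Yes

Premise 5, F(¬audit_badge), is equivalent to O(audit_badge).
Premise 6, O(¬stow_gear ⊃ ¬audit_badge), contraposes to O(audit_badge ⊃ stow_gear); with O(audit_badge) we get O(stow_gear).
The contrapositive of premise 2 (O(¬submit_contract ⊃ ¬stow_gear)) is O(stow_gear ⊃ submit_contract), and O(stow_gear) is already established, so O(submit_contract).
The contrapositive of premise 8 (O(reject_dataset ⊃ ¬submit_contract)) is O(submit_contract ⊃ ¬reject_dataset), and O(submit_contract) is already established, so O(¬reject_dataset).
Premise 4 is O(¬flag_record ⊃ reject_dataset); contrapositively O(¬reject_dataset ⊃ flag_record). Since O(¬reject_dataset) holds, K gives O(flag_record).
Premise 7 is O(flag_record ⊃ hold_position); since O(flag_record), deontic closure gives O(hold_position).
Premise 9 is O(take_oath ⊃ ¬hold_position); contrapositively O(hold_position ⊃ ¬take_oath). Since O(hold_position) holds, K gives O(¬take_oath).
Premises 1, 3, 10 do not contribute to this derivation.
So O(¬take_oath) holds, i.e. F(take_oath). The claim follows.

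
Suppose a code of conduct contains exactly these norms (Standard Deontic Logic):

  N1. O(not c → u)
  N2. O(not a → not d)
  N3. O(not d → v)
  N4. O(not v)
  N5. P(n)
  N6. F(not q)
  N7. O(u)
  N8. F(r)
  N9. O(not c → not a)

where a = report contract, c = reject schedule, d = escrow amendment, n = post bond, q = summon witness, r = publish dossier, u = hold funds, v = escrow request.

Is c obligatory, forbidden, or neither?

Obligatory

Premise 4 states O(not v) outright.
Premise 3, O(not d → v), contraposes to O(not v → d); with O(not v) we get O(d).
The contrapositive of premise 2 (O(not a → not d)) is O(d → a), and O(d) is already established, so O(a).
Premise 9 is O(not c → not a); contrapositively O(a → c). Since O(a) holds, K gives O(c).
Premises 1, 5, 6, 7, 8 do not contribute to this derivation.
Hence c is obligatory.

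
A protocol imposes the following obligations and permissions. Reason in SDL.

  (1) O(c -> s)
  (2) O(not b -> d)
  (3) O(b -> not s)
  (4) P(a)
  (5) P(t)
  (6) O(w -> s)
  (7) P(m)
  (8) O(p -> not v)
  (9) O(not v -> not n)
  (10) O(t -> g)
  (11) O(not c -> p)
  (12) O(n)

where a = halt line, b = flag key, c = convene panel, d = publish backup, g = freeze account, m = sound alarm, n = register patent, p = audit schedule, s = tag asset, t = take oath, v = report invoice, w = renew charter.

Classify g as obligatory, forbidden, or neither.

Neither

Premise 10 is O(t -> g), but O(t) is not derivable from the premises (the permission P(t) asserts only not O(not t), not O(t)), so it does not yield O(g).
No premise or chain of K-axiom applications forces O(g), and none forces O(not g). So g is neither obligatory nor forbidden under these norms.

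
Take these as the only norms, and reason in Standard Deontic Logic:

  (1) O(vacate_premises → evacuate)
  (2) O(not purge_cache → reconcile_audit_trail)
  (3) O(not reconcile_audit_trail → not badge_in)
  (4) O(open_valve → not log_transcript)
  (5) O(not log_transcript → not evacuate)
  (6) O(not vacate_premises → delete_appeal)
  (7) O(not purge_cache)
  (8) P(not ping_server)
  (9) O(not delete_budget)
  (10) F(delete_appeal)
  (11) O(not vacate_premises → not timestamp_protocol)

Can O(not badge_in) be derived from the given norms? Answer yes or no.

Premise 3 is O(not reconcile_audit_trail → not badge_in), but O(not reconcile_audit_trail) is not derivable from the premises, so it does not yield O(not badge_in).
No other premise forces O(not badge_in). An ideal world satisfying every premise can still have not badge_in false, so O(not badge_in) is not derivable.

No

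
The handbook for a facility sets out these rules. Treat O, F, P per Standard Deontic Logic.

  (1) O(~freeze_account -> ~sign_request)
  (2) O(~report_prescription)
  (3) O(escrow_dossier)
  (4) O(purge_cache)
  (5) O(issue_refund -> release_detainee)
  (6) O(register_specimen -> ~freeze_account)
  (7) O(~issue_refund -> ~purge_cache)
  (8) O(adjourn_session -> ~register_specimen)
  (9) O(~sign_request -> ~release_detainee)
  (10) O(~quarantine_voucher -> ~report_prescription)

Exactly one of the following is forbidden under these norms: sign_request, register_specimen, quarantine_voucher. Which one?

From premise 4 we have O(purge_cache).
Premise 7, O(~issue_refund -> ~purge_cache), contraposes to O(purge_cache -> issue_refund); with O(purge_cache) we get O(issue_refund).
Applying K to premise 5 (O(issue_refund -> release_detainee)) and O(issue_refund) yields O(release_detainee).
The contrapositive of premise 9 (O(~sign_request -> ~release_detainee)) is O(release_detainee -> sign_request), and O(release_detainee) is already established, so O(sign_request).
The contrapositive of premise 1 (O(~freeze_account -> ~sign_request)) is O(sign_request -> freeze_account), and O(sign_request) is already established, so O(freeze_account).
Premise 6 is O(register_specimen -> ~freeze_account); contrapositively O(freeze_account -> ~register_specimen). Since O(freeze_account) holds, K gives O(~register_specimen).
So O(~register_specimen) holds, i.e. register_specimen is forbidden. None of the other listed options is forbidden under the premises.

register_specimen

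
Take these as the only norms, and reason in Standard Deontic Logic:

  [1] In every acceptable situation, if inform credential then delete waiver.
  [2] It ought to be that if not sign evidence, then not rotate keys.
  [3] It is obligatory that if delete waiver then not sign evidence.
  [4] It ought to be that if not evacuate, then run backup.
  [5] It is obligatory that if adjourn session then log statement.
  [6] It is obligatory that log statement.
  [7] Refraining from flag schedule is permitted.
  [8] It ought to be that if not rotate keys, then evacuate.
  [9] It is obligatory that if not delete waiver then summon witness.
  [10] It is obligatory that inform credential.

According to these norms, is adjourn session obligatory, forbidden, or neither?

Neither

Premise 5 is O(adjourn_session → log_statement); even if O(log_statement) held, inferring O(adjourn_session) would be affirming the consequent — invalid.
No premise or chain of K-axiom applications forces O(adjourn_session), and none forces O(¬adjourn_session). So adjourn_session is neither obligatory nor forbidden under these norms.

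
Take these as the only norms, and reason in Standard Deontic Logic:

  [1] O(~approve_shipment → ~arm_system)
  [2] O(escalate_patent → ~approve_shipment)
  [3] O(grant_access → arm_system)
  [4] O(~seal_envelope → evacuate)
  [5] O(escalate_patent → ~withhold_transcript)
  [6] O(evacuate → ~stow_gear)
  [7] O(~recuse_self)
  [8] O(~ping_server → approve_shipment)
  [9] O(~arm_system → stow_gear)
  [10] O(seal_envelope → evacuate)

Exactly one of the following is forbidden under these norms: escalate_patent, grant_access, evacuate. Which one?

escalate_patent

Premises 4 and 10 are O(~seal_envelope → evacuate) and O(seal_envelope → evacuate); every ideal world satisfies ~seal_envelope or seal_envelope, so in either case evacuate holds — hence O(evacuate).
With premise 6, O(evacuate → ~stow_gear), the K-axiom yields O(~stow_gear).
The contrapositive of premise 9 (O(~arm_system → stow_gear)) is O(~stow_gear → arm_system), and O(~stow_gear) is already established, so O(arm_system).
Premise 1 is O(~approve_shipment → ~arm_system); contrapositively O(arm_system → approve_shipment). Since O(arm_system) holds, K gives O(approve_shipment).
Premise 2 is O(escalate_patent → ~approve_shipment); contrapositively O(approve_shipment → ~escalate_patent). Since O(approve_shipment) holds, K gives O(~escalate_patent).
So O(~escalate_patent) holds, i.e. escalate_patent is forbidden. None of the other listed options is forbidden under the premises.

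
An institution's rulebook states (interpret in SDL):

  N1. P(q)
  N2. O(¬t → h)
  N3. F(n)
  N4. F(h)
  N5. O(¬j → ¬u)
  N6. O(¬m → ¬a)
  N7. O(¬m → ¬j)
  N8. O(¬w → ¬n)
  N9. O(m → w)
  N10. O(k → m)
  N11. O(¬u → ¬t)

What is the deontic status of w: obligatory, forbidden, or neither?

Obligatory

Premise 4, F(h), is equivalent to O(¬h).
The contrapositive of premise 2 (O(¬t → h)) is O(¬h → t), and O(¬h) is already established, so O(t).
Premise 11, O(¬u → ¬t), contraposes to O(t → u); with O(t) we get O(u).
Premise 5, O(¬j → ¬u), contraposes to O(u → j); with O(u) we get O(j).
Premise 7 is O(¬m → ¬j); contrapositively O(j → m). Since O(j) holds, K gives O(m).
From O(m) and premise 9, O(m → w), we obtain O(w).
Premises 1, 3, 6, 8, 10 do not contribute to this derivation.
Hence w is obligatory.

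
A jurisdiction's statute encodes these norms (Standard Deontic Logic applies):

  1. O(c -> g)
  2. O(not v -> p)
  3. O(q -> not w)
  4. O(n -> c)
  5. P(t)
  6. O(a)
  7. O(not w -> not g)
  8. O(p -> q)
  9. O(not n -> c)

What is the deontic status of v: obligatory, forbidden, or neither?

Obligatory

By case analysis on n: premise 4 gives O(n -> c) and premise 9 gives O(not n -> c), so O(c) either way.
Premise 1 is O(c -> g); since O(c), deontic closure gives O(g).
The contrapositive of premise 7 (O(not w -> not g)) is O(g -> w), and O(g) is already established, so O(w).
Premise 3, O(q -> not w), contraposes to O(w -> not q); with O(w) we get O(not q).
Premise 8, O(p -> q), contraposes to O(not q -> not p); with O(not q) we get O(not p).
Premise 2 is O(not v -> p); contrapositively O(not p -> v). Since O(not p) holds, K gives O(v).
Premises 5, 6 do not contribute to this derivation.
Hence v is obligatory.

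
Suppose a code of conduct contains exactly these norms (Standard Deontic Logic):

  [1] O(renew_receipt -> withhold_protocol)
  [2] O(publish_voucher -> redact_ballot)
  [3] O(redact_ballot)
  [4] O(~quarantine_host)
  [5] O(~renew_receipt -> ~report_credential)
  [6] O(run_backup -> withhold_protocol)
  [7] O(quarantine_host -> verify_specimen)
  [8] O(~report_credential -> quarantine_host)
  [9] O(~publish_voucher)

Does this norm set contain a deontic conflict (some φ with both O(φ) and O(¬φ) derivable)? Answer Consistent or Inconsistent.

Premise 2 is O(publish_voucher -> redact_ballot); even if O(redact_ballot) held, inferring O(publish_voucher) would be affirming the consequent — invalid.
So O(publish_voucher) is not derivable, and the apparent clash with O(~publish_voucher) does not arise.
A world satisfying every obligation exists (e.g. publish_voucher=false, quarantine_host=false, redact_ballot=true, renew_receipt=true, report_credential=true, run_backup=false, verify_specimen=false, withhold_protocol=true); no atom is both obligatory and forbidden, so the set is consistent.

Consistent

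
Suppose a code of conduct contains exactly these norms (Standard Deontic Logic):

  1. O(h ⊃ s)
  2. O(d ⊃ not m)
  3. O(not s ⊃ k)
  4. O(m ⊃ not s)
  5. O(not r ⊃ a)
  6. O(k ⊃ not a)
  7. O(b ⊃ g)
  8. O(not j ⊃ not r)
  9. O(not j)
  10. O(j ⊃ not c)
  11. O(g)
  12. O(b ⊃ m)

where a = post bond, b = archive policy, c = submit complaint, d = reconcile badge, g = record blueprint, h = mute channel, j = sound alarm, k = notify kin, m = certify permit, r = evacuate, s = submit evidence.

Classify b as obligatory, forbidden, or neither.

Forbidden

From premise 9 we have O(not j).
With premise 8, O(not j ⊃ not r), the K-axiom yields O(not r).
From O(not r) and premise 5, O(not r ⊃ a), we obtain O(a).
Premise 6, O(k ⊃ not a), contraposes to O(a ⊃ not k); with O(a) we get O(not k).
Premise 3, O(not s ⊃ k), contraposes to O(not k ⊃ s); with O(not k) we get O(s).
The contrapositive of premise 4 (O(m ⊃ not s)) is O(s ⊃ not m), and O(s) is already established, so O(not m).
Premise 12 is O(b ⊃ m); contrapositively O(not m ⊃ not b). Since O(not m) holds, K gives O(not b).
Premises 1, 2, 7, 10, 11 do not contribute to this derivation.
Thus O(not b), which is F(b): b is forbidden.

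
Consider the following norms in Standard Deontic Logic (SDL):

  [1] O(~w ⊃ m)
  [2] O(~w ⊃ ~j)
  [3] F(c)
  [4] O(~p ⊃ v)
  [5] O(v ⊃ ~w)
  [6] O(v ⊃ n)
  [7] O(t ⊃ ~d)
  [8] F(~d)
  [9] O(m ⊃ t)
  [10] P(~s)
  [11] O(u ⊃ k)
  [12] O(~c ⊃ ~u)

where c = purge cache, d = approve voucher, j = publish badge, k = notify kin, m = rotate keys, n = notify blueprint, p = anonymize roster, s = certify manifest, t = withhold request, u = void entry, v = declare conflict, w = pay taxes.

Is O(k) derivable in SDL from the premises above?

No

Premise 11 is O(u ⊃ k), but O(u) is not derivable from the premises, so it does not yield O(k).
No other premise forces O(k). An ideal world satisfying every premise can still have k false, so O(k) is not derivable.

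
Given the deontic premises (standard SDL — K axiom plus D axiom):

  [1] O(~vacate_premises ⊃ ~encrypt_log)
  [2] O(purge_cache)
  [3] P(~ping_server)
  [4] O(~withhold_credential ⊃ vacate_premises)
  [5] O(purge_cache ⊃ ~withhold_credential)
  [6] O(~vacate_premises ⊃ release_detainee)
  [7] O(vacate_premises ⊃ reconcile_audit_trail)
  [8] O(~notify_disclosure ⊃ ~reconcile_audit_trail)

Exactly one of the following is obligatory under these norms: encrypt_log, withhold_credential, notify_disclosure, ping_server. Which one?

Premise 2 gives O(purge_cache).
With premise 5, O(purge_cache ⊃ ~withhold_credential), the K-axiom yields O(~withhold_credential).
Premise 4 is O(~withhold_credential ⊃ vacate_premises); since O(~withhold_credential), deontic closure gives O(vacate_premises).
With premise 7, O(vacate_premises ⊃ reconcile_audit_trail), the K-axiom yields O(reconcile_audit_trail).
The contrapositive of premise 8 (O(~notify_disclosure ⊃ ~reconcile_audit_trail)) is O(reconcile_audit_trail ⊃ notify_disclosure), and O(reconcile_audit_trail) is already established, so O(notify_disclosure).
So O(notify_disclosure) holds — notify_disclosure is obligatory. None of the other listed options is made obligatory by any chain of premises.

notify_disclosure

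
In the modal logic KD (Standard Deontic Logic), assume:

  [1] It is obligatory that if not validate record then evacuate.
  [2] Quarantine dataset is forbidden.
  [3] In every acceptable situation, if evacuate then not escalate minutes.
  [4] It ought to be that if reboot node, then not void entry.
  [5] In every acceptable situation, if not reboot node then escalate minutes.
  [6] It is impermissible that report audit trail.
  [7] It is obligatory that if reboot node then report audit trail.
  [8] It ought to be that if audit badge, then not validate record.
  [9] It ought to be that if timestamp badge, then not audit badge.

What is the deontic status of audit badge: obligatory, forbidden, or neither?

Forbidden

F(report_audit_trail) at premise 6 means O(¬report_audit_trail).
The contrapositive of premise 7 (O(reboot_node → report_audit_trail)) is O(¬report_audit_trail → ¬reboot_node), and O(¬report_audit_trail) is already established, so O(¬reboot_node).
Applying K to premise 5 (O(¬reboot_node → escalate_minutes)) and O(¬reboot_node) yields O(escalate_minutes).
Premise 3 is O(evacuate → ¬escalate_minutes); contrapositively O(escalate_minutes → ¬evacuate). Since O(escalate_minutes) holds, K gives O(¬evacuate).
Premise 1, O(¬validate_record → evacuate), contraposes to O(¬evacuate → validate_record); with O(¬evacuate) we get O(validate_record).
Premise 8, O(audit_badge → ¬validate_record), contraposes to O(validate_record → ¬audit_badge); with O(validate_record) we get O(¬audit_badge).
Premises 2, 4, 9 do not contribute to this derivation.
Thus O(¬audit_badge), which is F(audit_badge): audit_badge is forbidden.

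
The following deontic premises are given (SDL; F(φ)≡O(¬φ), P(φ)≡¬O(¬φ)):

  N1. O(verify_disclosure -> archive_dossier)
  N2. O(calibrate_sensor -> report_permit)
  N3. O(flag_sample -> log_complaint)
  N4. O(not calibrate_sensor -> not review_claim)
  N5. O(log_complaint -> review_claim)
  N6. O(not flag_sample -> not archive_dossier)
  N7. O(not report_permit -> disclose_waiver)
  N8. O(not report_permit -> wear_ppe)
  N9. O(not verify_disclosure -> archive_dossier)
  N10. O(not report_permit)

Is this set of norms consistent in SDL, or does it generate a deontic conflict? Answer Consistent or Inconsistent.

Inconsistent

By case analysis on verify_disclosure: premise 1 gives O(verify_disclosure -> archive_dossier) and premise 9 gives O(not verify_disclosure -> archive_dossier), so O(archive_dossier) either way.
Premise 6, O(not flag_sample -> not archive_dossier), contraposes to O(archive_dossier -> flag_sample); with O(archive_dossier) we get O(flag_sample).
Applying K to premise 3 (O(flag_sample -> log_complaint)) and O(flag_sample) yields O(log_complaint).
With premise 5, O(log_complaint -> review_claim), the K-axiom yields O(review_claim).
Premise 4 is O(not calibrate_sensor -> not review_claim); contrapositively O(review_claim -> calibrate_sensor). Since O(review_claim) holds, K gives O(calibrate_sensor).
With premise 2, O(calibrate_sensor -> report_permit), the K-axiom yields O(report_permit).
However, premise 10 gives O(not report_permit).
We now have both O(report_permit) and O(not report_permit) — report_permit is simultaneously obligatory and forbidden, violating the D-axiom.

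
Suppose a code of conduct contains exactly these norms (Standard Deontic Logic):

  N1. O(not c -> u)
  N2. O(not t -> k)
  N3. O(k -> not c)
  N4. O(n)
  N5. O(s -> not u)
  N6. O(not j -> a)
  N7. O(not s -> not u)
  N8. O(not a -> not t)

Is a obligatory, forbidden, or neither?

Obligatory

Premises 5 and 7 are O(s -> not u) and O(not s -> not u); every ideal world satisfies s or not s, so in either case not u holds — hence O(not u).
Premise 1, O(not c -> u), contraposes to O(not u -> c); with O(not u) we get O(c).
Premise 3 is O(k -> not c); contrapositively O(c -> not k). Since O(c) holds, K gives O(not k).
Premise 2 is O(not t -> k); contrapositively O(not k -> t). Since O(not k) holds, K gives O(t).
Premise 8 is O(not a -> not t); contrapositively O(t -> a). Since O(t) holds, K gives O(a).
Premises 4, 6 do not contribute to this derivation.
Hence a is obligatory.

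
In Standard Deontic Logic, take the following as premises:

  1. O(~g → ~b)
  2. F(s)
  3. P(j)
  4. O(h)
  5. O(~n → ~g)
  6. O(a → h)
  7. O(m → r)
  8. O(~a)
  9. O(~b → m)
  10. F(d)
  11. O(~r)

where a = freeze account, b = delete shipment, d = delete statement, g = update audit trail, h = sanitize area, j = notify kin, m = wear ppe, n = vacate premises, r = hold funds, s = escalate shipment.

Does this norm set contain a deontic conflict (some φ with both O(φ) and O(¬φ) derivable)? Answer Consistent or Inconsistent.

Premise 6 is O(a → h); even if O(h) held, inferring O(a) would be affirming the consequent — invalid.
So O(a) is not derivable, and the apparent clash with O(~a) does not arise.
A world satisfying every obligation exists (e.g. a=false, b=true, d=false, g=true, h=true, j=false, m=false, n=true, r=false, s=false); no atom is both obligatory and forbidden, so the set is consistent.

Consistent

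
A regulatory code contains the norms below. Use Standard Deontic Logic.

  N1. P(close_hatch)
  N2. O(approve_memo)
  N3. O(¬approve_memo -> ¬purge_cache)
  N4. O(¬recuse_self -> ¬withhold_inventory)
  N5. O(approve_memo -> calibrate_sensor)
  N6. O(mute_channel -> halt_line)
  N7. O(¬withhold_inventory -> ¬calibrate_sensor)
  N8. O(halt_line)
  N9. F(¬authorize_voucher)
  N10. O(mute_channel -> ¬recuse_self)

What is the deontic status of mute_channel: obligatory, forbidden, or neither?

From premise 2 we have O(approve_memo).
Premise 5 is O(approve_memo -> calibrate_sensor); since O(approve_memo), deontic closure gives O(calibrate_sensor).
Premise 7, O(¬withhold_inventory -> ¬calibrate_sensor), contraposes to O(calibrate_sensor -> withhold_inventory); with O(calibrate_sensor) we get O(withhold_inventory).
The contrapositive of premise 4 (O(¬recuse_self -> ¬withhold_inventory)) is O(withhold_inventory -> recuse_self), and O(withhold_inventory) is already established, so O(recuse_self).
Premise 10 is O(mute_channel -> ¬recuse_self); contrapositively O(recuse_self -> ¬mute_channel). Since O(recuse_self) holds, K gives O(¬mute_channel).
Premises 1, 3, 6, 8, 9 do not contribute to this derivation.
Thus O(¬mute_channel), which is F(mute_channel): mute_channel is forbidden.

Forbidden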